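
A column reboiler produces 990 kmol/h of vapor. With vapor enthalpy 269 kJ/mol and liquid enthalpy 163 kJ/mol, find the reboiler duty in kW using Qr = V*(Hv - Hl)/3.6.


Qr = 990 * (269 - 163) / 3.6 = 990 * 106 / 3.6 = 29150

29150 kW


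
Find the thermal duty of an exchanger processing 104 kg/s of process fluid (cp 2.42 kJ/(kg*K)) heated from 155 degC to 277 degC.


Q = m_dot * cp * delta_T
delta_T = 277 - 155 = 122 K
Q = 104 * 2.42 * 122
= 251.68 * 122
= 30704.96 kW

30704.96 kW


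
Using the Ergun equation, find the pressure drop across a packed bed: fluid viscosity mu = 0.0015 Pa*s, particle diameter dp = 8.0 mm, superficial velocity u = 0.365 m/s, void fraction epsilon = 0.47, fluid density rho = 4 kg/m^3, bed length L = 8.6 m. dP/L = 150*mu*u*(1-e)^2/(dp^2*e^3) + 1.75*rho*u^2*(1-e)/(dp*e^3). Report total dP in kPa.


dp = 8.0 mm = 0.008 m
Viscous term = 150*0.0015*0.365*(1-0.47)^2 / (0.008^2*0.47^3) = 3471.79
Inertial term = 1.75*4*0.365^2*(1-0.47) / (0.008*0.47^3) = 595.081
dP/L = 3471.79 + 595.081 = 4066.87 Pa/m
dP = 4066.87 * 8.6 / 1000 = 34.98 kPa

34.98 kPa


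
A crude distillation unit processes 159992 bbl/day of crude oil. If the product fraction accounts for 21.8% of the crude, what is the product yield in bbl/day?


Crude throughput = 159992 bbl/day
Fraction yield = 21.8%
yield = throughput * fraction / 100
yield = 159992 * 21.8 / 100 = 34878.256

34878.256 bbl/day


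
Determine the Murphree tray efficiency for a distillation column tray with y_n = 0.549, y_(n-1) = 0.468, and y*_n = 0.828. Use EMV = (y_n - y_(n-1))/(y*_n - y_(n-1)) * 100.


Murphree vapor efficiency: EMV = (y_n - y_(n-1)) / (y*_n - y_(n-1)) * 100
EMV = (0.549 - 0.468) / (0.828 - 0.468) * 100 = 0.081 / 0.36 * 100 = 22.50

22.50 %


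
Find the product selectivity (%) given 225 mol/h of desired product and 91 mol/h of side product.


Selectivity = desired / (desired + undesired) * 100
Total products = 225 + 91 = 316 mol/h
S = 225 / 316 * 100
= 0.7120 * 100
= 71.20 %

71.20 %


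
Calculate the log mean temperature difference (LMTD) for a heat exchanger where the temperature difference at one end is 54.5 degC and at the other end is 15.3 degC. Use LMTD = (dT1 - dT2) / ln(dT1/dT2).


LMTD = (dT1 - dT2) / ln(dT1/dT2)
= (54.5 - 15.3) / ln(54.5 / 15.3) = 39.2 / 1.27035 = 30.86

30.86 degC


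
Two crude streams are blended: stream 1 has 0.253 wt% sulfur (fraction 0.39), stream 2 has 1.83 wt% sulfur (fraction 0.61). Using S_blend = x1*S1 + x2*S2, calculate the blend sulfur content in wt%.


Linear sulfur blending: S_blend = x1*S1 + x2*S2
Contribution 1: 0.39 * 0.253 = 0.09867 wt%
Contribution 2: 0.61 * 1.83 = 1.1163 wt%
S_blend = 0.09867 + 1.1163 = 1.21497

1.21497 wt%


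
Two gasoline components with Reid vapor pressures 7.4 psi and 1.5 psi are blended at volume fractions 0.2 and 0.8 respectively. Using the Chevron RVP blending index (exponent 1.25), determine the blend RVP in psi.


Chevron index: RVP_blend = (sum xi*RVPi^1.25)^(1/1.25)
RVP^1.25 terms: 0.2 * 7.4^1.25 + 0.8 * 1.5^1.25 = 3.76903
RVP_blend = 3.76903^(1/1.25) = 2.891

2.891 psi


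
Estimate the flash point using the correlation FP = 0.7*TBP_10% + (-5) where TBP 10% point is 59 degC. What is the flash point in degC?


FP = 0.7 * 59 + (-5) = 36.3

36.3 degC


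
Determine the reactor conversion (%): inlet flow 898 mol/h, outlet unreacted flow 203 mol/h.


X = (F_in - F_out) / F_in * 100
Moles reacted = 898 - 203 = 695
X = 695 / 898 * 100
= 0.7739 * 100
= 77.39 %

77.39 %


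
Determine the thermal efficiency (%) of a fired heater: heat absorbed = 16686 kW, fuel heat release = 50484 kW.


Furnace efficiency = Q_absorbed / Q_fuel * 100
= 16686 / 50484 * 100 = 33.05

33.05 %


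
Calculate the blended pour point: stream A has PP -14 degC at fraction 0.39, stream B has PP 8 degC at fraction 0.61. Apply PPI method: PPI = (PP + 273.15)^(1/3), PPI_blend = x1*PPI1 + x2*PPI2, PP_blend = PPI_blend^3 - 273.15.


PPI_1 = (-14 + 273.15)^(1/3) = 6.375541
PPI_2 = (8 + 273.15)^(1/3) = 6.551077
PPI_blend = 0.39 * 6.375541 + 0.61 * 6.551077 = 6.482618
PP_blend = 6.482618^3 - 273.15 = 272.4277 - 273.15 = -0.72

-0.72 degC


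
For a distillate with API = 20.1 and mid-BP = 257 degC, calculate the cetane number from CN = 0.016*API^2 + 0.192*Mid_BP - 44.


CN = 0.016 * 20.1^2 + 0.192 * 257 - 44
CN = 6.46416 + 49.344 - 44 = 11.80816

11.80816


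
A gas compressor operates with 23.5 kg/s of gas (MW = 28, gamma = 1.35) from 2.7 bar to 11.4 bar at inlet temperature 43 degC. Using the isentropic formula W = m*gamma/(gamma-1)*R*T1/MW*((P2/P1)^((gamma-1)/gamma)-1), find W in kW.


Isentropic work: W = m*(gamma/(gamma-1))*(R*T1/MW)*((P2/P1)^((gamma-1)/gamma) - 1)
T1 = 43 + 273.15 = 316.15 K
Pressure ratio = 11.4 / 2.7 = 4.22222
Exponent = (1.35 - 1)/1.35 = 0.259259
(P2/P1)^exp - 1 = 4.22222^0.259259 - 1 = 0.452704
W = 23.5 * 1.35 / 0.35 * 8.314 * 316.15 / 28 * 0.452704 = 3852

3852 kW


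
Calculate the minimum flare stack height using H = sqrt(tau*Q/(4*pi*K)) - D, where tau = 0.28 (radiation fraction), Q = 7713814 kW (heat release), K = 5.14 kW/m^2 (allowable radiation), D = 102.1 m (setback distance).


tau*Q/(4*pi*K) = 0.28 * 7713814 / (4 * pi * 5.14) = 33439.1
sqrt(33439.1) = 182.864
H = 182.864 - 102.1 = 80.76

80.76 m


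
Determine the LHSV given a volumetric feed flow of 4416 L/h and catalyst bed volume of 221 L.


LHSV = volumetric feed rate / catalyst volume
= 4416 L/h / 221 L
= 19.98 h^-1

19.98 h^-1


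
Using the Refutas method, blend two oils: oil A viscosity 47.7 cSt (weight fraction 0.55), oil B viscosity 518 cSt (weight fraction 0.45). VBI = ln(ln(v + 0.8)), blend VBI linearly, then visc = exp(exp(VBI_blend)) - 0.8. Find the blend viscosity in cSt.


Refutas method: VBN_i = 14.534*ln(ln(visc_i + 0.8)) + 10.975, blended linearly by mass fraction; since VBN is linear in VBI_i = ln(ln(visc_i + 0.8)) and the fractions sum to 1, blend VBI directly: visc = exp(exp(VBI_blend)) - 0.8
VBI_1 = ln(ln(47.7 + 0.8)) = 1.35624
VBI_2 = ln(ln(518 + 0.8)) = 1.83282
VBI_blend = 0.55 * 1.35624 + 0.45 * 1.83282 = 1.5707
visc_blend = exp(exp(1.5707)) - 0.8 = 121.9

121.9 cSt


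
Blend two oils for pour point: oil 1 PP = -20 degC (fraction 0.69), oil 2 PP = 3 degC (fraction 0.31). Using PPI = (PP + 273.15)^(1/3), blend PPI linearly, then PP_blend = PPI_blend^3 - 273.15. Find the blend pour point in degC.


PPI_1 = (-20 + 273.15)^(1/3) = 6.325953
PPI_2 = (3 + 273.15)^(1/3) = 6.512009
PPI_blend = 0.69 * 6.325953 + 0.31 * 6.512009 = 6.38363
PP_blend = 6.38363^3 - 273.15 = 260.1376 - 273.15 = -13.01

-13.01 degC


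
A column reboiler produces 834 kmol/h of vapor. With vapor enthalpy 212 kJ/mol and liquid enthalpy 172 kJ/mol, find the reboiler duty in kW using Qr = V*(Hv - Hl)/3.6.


Qr = 834 * (212 - 172) / 3.6 = 834 * 40 / 3.6 = 9267

9267 kW


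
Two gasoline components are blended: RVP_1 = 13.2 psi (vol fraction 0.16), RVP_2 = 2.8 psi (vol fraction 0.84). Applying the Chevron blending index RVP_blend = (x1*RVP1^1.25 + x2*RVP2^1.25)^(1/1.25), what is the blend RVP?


Chevron index: RVP_blend = (sum xi*RVPi^1.25)^(1/1.25)
RVP^1.25 terms: 0.16 * 13.2^1.25 + 0.84 * 2.8^1.25 = 7.06814
RVP_blend = 7.06814^(1/1.25) = 4.780

4.780 psi


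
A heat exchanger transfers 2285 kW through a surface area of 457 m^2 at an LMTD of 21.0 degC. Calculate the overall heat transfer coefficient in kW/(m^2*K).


From Q = U*A*LMTD, U = Q / (A * LMTD)
U = 2285 / (457 * 21.0) = 2285 / 9597 = 0.2381

0.2381 kW/(m^2*K)


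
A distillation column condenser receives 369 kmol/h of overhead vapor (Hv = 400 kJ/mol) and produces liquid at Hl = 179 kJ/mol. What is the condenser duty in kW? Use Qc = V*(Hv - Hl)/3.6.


Qc = 369 * (400 - 179) / 3.6 = 369 * 221 / 3.6 = 22650

22650 kW


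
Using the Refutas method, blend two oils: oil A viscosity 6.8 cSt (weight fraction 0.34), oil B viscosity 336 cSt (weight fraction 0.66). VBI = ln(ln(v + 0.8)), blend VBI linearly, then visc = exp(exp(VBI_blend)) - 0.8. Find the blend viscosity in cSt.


Refutas method: VBN_i = 14.534*ln(ln(visc_i + 0.8)) + 10.975, blended linearly by mass fraction; since VBN is linear in VBI_i = ln(ln(visc_i + 0.8)) and the fractions sum to 1, blend VBI directly: visc = exp(exp(VBI_blend)) - 0.8
VBI_1 = ln(ln(6.8 + 0.8)) = 0.707123
VBI_2 = ln(ln(336 + 0.8)) = 1.76121
VBI_blend = 0.34 * 0.707123 + 0.66 * 1.76121 = 1.40282
visc_blend = exp(exp(1.40282)) - 0.8 = 57.56

57.56 cSt


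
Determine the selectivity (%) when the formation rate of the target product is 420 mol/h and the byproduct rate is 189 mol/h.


Selectivity = desired / (desired + undesired) * 100
Total products = 420 + 189 = 609 mol/h
S = 420 / 609 * 100
= 0.6897 * 100
= 68.97 %

68.97 %


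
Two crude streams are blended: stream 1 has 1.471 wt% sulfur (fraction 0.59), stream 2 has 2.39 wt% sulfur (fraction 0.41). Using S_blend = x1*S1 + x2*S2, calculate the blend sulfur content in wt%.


Linear sulfur blending: S_blend = x1*S1 + x2*S2
Contribution 1: 0.59 * 1.471 = 0.86789 wt%
Contribution 2: 0.41 * 2.39 = 0.9799 wt%
S_blend = 0.86789 + 0.9799 = 1.84779

1.84779 wt%


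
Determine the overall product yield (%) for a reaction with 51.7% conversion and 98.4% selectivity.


Overall yield = conversion (%) * selectivity (%) / 100
Conversion = 51.7%, Selectivity = 98.4%
Y = 51.7 * 98.4 / 100
= 50.8728 %

50.8728 %


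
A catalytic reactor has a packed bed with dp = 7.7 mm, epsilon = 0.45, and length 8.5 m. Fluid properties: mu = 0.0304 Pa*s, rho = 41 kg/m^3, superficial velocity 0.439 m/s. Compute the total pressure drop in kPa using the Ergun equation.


dp = 7.7 mm = 0.0077 m
Viscous term = 150*0.0304*0.439*(1-0.45)^2 / (0.0077^2*0.45^3) = 112082
Inertial term = 1.75*41*0.439^2*(1-0.45) / (0.0077*0.45^3) = 10838.9
dP/L = 112082 + 10838.9 = 122921 Pa/m
dP = 122921 * 8.5 / 1000 = 1045 kPa

1045 kPa


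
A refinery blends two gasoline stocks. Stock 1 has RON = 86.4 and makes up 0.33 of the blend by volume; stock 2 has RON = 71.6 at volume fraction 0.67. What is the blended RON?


Linear blending: RON_blend = sum(vi * RONi)
Contribution 1: 0.33 * 86.4 = 28.512
Contribution 2: 0.67 * 71.6 = 47.972
RON_blend = 28.512 + 47.972 = 76.484

76.484


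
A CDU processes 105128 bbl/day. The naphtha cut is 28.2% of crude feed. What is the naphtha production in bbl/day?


Crude throughput = 105128 bbl/day
Fraction yield = 28.2%
yield = throughput * fraction / 100
yield = 105128 * 28.2 / 100 = 29646.096

29646.096 bbl/day


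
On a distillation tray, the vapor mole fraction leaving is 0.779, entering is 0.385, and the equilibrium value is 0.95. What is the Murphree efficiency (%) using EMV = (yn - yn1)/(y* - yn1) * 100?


Murphree vapor efficiency: EMV = (y_n - y_(n-1)) / (y*_n - y_(n-1)) * 100
EMV = (0.779 - 0.385) / (0.95 - 0.385) * 100 = 0.394 / 0.565 * 100 = 69.73

69.73 %


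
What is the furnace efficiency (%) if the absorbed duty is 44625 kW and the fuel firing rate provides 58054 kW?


Furnace efficiency = Q_absorbed / Q_fuel * 100
= 44625 / 58054 * 100 = 76.87

76.87 %


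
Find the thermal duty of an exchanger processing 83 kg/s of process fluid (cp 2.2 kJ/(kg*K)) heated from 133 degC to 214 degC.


Q = m_dot * cp * delta_T
delta_T = 214 - 133 = 81 K
Q = 83 * 2.2 * 81
= 182.6 * 81
= 14790.6 kW

14790.6 kW


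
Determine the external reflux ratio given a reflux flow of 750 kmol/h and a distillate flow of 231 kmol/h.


Reflux ratio definition: R = L / D (liquid returned / distillate withdrawn)
L = 750 kmol/h, D = 231 kmol/h
R = 750 / 231 = 3.247

3.247


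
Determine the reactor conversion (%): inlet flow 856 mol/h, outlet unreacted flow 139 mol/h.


X = (F_in - F_out) / F_in * 100
Moles reacted = 856 - 139 = 717
X = 717 / 856 * 100
= 0.8376 * 100
= 83.76 %

83.76 %


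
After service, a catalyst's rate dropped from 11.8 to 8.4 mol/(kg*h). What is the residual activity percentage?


Activity (%) = (rate_used / rate_fresh) * 100
rate_used = 8.4, rate_fresh = 11.8
= (8.4 / 11.8) * 100
= 0.7119 * 100 = 71.19

71.19 %


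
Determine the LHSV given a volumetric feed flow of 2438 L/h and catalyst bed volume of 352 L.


LHSV = volumetric feed rate / catalyst volume
= 2438 L/h / 352 L
= 6.926 h^-1

6.926 h^-1


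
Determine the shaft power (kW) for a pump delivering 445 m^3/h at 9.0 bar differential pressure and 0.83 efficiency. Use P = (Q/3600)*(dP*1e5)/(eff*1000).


Q = 445 / 3600 = 0.123611 m^3/s
P = 0.123611 * (9.0 * 1e5) / 0.83 / 1000 = 134.0

134.0 kW


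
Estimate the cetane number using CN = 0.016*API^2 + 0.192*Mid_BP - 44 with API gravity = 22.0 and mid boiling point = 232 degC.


CN = 0.016 * 22.0^2 + 0.192 * 232 - 44
CN = 7.744 + 44.544 - 44 = 8.288

8.288


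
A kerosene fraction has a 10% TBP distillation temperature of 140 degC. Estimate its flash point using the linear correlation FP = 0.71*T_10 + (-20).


FP = 0.71 * 140 + (-20) = 79.4

79.4 degC


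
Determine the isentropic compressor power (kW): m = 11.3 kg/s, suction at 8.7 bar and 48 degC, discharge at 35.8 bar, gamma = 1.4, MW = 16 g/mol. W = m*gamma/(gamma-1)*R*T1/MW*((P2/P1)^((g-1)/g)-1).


Isentropic work: W = m*(gamma/(gamma-1))*(R*T1/MW)*((P2/P1)^((gamma-1)/gamma) - 1)
T1 = 48 + 273.15 = 321.15 K
Pressure ratio = 35.8 / 8.7 = 4.11494
Exponent = (1.4 - 1)/1.4 = 0.285714
(P2/P1)^exp - 1 = 4.11494^0.285714 - 1 = 0.498071
W = 11.3 * 1.4 / 0.4 * 8.314 * 321.15 / 16 * 0.498071 = 3287

3287 kW


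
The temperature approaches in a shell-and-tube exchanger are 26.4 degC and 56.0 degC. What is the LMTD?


LMTD = (dT1 - dT2) / ln(dT1/dT2)
= (26.4 - 56.0) / ln(26.4 / 56.0) = -29.6 / -0.751988 = 39.36

39.36 degC


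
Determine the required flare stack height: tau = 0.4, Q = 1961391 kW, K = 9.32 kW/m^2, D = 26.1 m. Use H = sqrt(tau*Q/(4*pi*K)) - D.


tau*Q/(4*pi*K) = 0.4 * 1961391 / (4 * pi * 9.32) = 6698.82
sqrt(6698.82) = 81.8463
H = 81.8463 - 26.1 = 55.75

55.75 m


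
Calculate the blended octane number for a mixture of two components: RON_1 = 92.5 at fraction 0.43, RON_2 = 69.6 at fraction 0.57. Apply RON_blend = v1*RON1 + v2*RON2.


Linear blending: RON_blend = sum(vi * RONi)
Contribution 1: 0.43 * 92.5 = 39.775
Contribution 2: 0.57 * 69.6 = 39.672
RON_blend = 39.775 + 39.672 = 79.447

79.447


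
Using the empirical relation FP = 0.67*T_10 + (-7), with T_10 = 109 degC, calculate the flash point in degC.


FP = 0.67 * 109 + (-7) = 66.03

66.03 degC


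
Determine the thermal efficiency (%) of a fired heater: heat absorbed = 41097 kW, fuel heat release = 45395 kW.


Furnace efficiency = Q_absorbed / Q_fuel * 100
= 41097 / 45395 * 100 = 90.53

90.53 %


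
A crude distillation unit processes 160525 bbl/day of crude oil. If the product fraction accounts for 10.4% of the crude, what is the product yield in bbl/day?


Crude throughput = 160525 bbl/day
Fraction yield = 10.4%
yield = throughput * fraction / 100
yield = 160525 * 10.4 / 100 = 16694.6

16694.6 bbl/day


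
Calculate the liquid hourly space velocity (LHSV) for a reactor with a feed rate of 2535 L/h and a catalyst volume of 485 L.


LHSV = volumetric feed rate / catalyst volume
= 2535 L/h / 485 L
= 5.227 h^-1

5.227 h^-1


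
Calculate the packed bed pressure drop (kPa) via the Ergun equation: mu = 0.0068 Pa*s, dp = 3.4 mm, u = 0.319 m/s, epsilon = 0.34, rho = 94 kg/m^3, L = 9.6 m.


dp = 3.4 mm = 0.0034 m
Viscous term = 150*0.0068*0.319*(1-0.34)^2 / (0.0034^2*0.34^3) = 311949
Inertial term = 1.75*94*0.319^2*(1-0.34) / (0.0034*0.34^3) = 82675.3
dP/L = 311949 + 82675.3 = 394624 Pa/m
dP = 394624 * 9.6 / 1000 = 3788 kPa

3788 kPa


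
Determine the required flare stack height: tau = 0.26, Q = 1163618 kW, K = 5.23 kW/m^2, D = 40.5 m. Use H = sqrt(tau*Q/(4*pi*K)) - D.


tau*Q/(4*pi*K) = 0.26 * 1163618 / (4 * pi * 5.23) = 4603.33
sqrt(4603.33) = 67.8478
H = 67.8478 - 40.5 = 27.35

27.35 m


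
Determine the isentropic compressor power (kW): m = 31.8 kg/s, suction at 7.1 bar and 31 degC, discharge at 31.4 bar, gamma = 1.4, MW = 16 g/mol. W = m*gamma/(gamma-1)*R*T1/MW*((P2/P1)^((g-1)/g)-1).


Isentropic work: W = m*(gamma/(gamma-1))*(R*T1/MW)*((P2/P1)^((gamma-1)/gamma) - 1)
T1 = 31 + 273.15 = 304.15 K
Pressure ratio = 31.4 / 7.1 = 4.42254
Exponent = (1.4 - 1)/1.4 = 0.285714
(P2/P1)^exp - 1 = 4.42254^0.285714 - 1 = 0.529246
W = 31.8 * 1.4 / 0.4 * 8.314 * 304.15 / 16 * 0.529246 = 9310

9310 kW


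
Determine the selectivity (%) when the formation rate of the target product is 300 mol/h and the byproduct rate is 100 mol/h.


Selectivity = desired / (desired + undesired) * 100
Total products = 300 + 100 = 400 mol/h
S = 300 / 400 * 100
= 0.7500 * 100
= 75.00 %

75.00 %


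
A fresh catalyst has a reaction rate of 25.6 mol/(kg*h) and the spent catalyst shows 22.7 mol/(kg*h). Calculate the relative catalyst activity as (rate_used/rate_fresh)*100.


Activity (%) = (rate_used / rate_fresh) * 100
rate_used = 22.7, rate_fresh = 25.6
= (22.7 / 25.6) * 100
= 0.8867 * 100 = 88.67

88.67 %


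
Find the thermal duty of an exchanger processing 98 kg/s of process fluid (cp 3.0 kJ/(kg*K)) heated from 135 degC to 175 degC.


Q = m_dot * cp * delta_T
delta_T = 175 - 135 = 40 K
Q = 98 * 3.0 * 40
= 294 * 40
= 11760 kW

11760 kW


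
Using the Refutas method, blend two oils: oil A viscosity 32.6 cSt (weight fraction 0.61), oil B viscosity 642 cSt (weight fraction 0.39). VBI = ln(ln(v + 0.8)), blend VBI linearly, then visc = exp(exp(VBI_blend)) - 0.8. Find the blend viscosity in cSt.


Refutas method: VBN_i = 14.534*ln(ln(visc_i + 0.8)) + 10.975, blended linearly by mass fraction; since VBN is linear in VBI_i = ln(ln(visc_i + 0.8)) and the fractions sum to 1, blend VBI directly: visc = exp(exp(VBI_blend)) - 0.8
VBI_1 = ln(ln(32.6 + 0.8)) = 1.2552
VBI_2 = ln(ln(642 + 0.8)) = 1.86653
VBI_blend = 0.61 * 1.2552 + 0.39 * 1.86653 = 1.49362
visc_blend = exp(exp(1.49362)) - 0.8 = 85.10

85.10 cSt


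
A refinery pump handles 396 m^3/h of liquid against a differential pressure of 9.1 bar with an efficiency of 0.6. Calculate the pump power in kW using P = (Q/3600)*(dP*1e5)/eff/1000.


Q = 396 / 3600 = 0.11 m^3/s
P = 0.11 * (9.1 * 1e5) / 0.6 / 1000 = 166.8

166.8 kW


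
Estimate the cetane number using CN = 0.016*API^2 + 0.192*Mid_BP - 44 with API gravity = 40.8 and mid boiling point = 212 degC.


CN = 0.016 * 40.8^2 + 0.192 * 212 - 44
CN = 26.63424 + 40.704 - 44 = 23.33824

23.33824


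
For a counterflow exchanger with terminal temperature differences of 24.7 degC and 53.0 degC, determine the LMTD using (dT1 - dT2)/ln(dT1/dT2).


LMTD = (dT1 - dT2) / ln(dT1/dT2)
= (24.7 - 53.0) / ln(24.7 / 53.0) = -28.3 / -0.763489 = 37.07

37.07 degC


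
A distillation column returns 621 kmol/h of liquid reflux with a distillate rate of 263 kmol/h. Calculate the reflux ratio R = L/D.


Reflux ratio definition: R = L / D (liquid returned / distillate withdrawn)
L = 621 kmol/h, D = 263 kmol/h
R = 621 / 263 = 2.361

2.361


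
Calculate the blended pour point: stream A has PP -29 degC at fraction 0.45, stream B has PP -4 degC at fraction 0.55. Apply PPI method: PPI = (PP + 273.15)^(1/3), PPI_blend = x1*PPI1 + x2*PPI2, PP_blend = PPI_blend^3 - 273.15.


PPI_1 = (-29 + 273.15)^(1/3) = 6.25008
PPI_2 = (-4 + 273.15)^(1/3) = 6.456514
PPI_blend = 0.45 * 6.25008 + 0.55 * 6.456514 = 6.363619
PP_blend = 6.363619^3 - 273.15 = 257.6989 - 273.15 = -15.45

-15.45 degC


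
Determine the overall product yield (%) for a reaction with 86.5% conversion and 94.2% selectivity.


Overall yield = conversion (%) * selectivity (%) / 100
Conversion = 86.5%, Selectivity = 94.2%
Y = 86.5 * 94.2 / 100
= 81.483 %

81.483 %


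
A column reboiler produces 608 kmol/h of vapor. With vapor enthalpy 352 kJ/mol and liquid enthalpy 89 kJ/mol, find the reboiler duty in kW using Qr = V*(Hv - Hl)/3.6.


Qr = 608 * (352 - 89) / 3.6 = 608 * 263 / 3.6 = 44420

44420 kW


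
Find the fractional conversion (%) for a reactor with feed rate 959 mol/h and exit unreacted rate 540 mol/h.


X = (F_in - F_out) / F_in * 100
Moles reacted = 959 - 540 = 419
X = 419 / 959 * 100
= 0.4369 * 100
= 43.69 %

43.69 %


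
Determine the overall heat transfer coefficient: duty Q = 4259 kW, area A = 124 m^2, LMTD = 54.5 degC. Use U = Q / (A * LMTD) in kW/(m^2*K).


From Q = U*A*LMTD, U = Q / (A * LMTD)
U = 4259 / (124 * 54.5) = 4259 / 6758 = 0.6302

0.6302 kW/(m^2*K)


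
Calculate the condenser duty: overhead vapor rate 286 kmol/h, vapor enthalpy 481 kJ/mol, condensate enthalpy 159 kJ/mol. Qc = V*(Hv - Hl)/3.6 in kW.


Qc = 286 * (481 - 159) / 3.6 = 286 * 322 / 3.6 = 25580

25580 kW


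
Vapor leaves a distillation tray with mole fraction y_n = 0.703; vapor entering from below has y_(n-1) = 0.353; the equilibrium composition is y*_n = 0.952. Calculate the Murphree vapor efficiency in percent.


Murphree vapor efficiency: EMV = (y_n - y_(n-1)) / (y*_n - y_(n-1)) * 100
EMV = (0.703 - 0.353) / (0.952 - 0.353) * 100 = 0.35 / 0.599 * 100 = 58.43

58.43 %


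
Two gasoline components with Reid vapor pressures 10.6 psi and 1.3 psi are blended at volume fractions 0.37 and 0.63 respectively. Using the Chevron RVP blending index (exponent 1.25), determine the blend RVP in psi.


Chevron index: RVP_blend = (sum xi*RVPi^1.25)^(1/1.25)
RVP^1.25 terms: 0.37 * 10.6^1.25 + 0.63 * 1.3^1.25 = 7.95127
RVP_blend = 7.95127^(1/1.25) = 5.252

5.252 psi


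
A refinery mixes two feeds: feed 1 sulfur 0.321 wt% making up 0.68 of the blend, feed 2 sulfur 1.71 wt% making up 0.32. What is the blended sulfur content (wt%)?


Linear sulfur blending: S_blend = x1*S1 + x2*S2
Contribution 1: 0.68 * 0.321 = 0.21828 wt%
Contribution 2: 0.32 * 1.71 = 0.5472 wt%
S_blend = 0.21828 + 0.5472 = 0.76548

0.76548 wt%


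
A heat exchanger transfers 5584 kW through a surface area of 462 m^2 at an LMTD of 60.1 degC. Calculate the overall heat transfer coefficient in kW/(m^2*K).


From Q = U*A*LMTD, U = Q / (A * LMTD)
U = 5584 / (462 * 60.1) = 5584 / 27766.2 = 0.2011

0.2011 kW/(m^2*K)


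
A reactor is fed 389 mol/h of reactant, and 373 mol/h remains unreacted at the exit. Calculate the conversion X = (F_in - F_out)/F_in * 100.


X = (F_in - F_out) / F_in * 100
Moles reacted = 389 - 373 = 16
X = 16 / 389 * 100
= 0.04113 * 100
= 4.113 %

4.113 %


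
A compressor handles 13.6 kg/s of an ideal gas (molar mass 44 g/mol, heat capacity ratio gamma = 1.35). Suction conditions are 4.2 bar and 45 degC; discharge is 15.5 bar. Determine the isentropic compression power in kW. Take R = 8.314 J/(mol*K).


Isentropic work: W = m*(gamma/(gamma-1))*(R*T1/MW)*((P2/P1)^((gamma-1)/gamma) - 1)
T1 = 45 + 273.15 = 318.15 K
Pressure ratio = 15.5 / 4.2 = 3.69048
Exponent = (1.35 - 1)/1.35 = 0.259259
(P2/P1)^exp - 1 = 3.69048^0.259259 - 1 = 0.402883
W = 13.6 * 1.35 / 0.35 * 8.314 * 318.15 / 44 * 0.402883 = 1270

1270 kW


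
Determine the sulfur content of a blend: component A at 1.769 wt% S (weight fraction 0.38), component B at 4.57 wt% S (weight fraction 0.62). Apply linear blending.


Linear sulfur blending: S_blend = x1*S1 + x2*S2
Contribution 1: 0.38 * 1.769 = 0.67222 wt%
Contribution 2: 0.62 * 4.57 = 2.8334 wt%
S_blend = 0.67222 + 2.8334 = 3.50562

3.50562 wt%


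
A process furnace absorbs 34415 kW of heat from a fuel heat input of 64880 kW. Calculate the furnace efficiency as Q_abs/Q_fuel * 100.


Furnace efficiency = Q_absorbed / Q_fuel * 100
= 34415 / 64880 * 100 = 53.04

53.04 %


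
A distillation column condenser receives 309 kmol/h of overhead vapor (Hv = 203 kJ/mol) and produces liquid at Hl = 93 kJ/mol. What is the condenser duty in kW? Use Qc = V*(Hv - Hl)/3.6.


Qc = 309 * (203 - 93) / 3.6 = 309 * 110 / 3.6 = 9442

9442 kW


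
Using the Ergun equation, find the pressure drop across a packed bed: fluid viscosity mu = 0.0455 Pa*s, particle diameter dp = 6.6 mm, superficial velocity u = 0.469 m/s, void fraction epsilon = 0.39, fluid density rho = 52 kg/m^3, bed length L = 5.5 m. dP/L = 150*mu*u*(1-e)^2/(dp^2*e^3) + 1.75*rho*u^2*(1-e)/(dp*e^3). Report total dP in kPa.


dp = 6.6 mm = 0.0066 m
Viscous term = 150*0.0455*0.469*(1-0.39)^2 / (0.0066^2*0.39^3) = 460950
Inertial term = 1.75*52*0.469^2*(1-0.39) / (0.0066*0.39^3) = 31187.4
dP/L = 460950 + 31187.4 = 492137 Pa/m
dP = 492137 * 5.5 / 1000 = 2707 kPa

2707 kPa


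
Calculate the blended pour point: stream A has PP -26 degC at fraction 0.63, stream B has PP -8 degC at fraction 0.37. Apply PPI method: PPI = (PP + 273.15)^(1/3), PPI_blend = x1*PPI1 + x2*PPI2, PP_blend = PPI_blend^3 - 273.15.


PPI_1 = (-26 + 273.15)^(1/3) = 6.275575
PPI_2 = (-8 + 273.15)^(1/3) = 6.42437
PPI_blend = 0.63 * 6.275575 + 0.37 * 6.42437 = 6.330629
PP_blend = 6.330629^3 - 273.15 = 253.7118 - 273.15 = -19.44

-19.44 degC


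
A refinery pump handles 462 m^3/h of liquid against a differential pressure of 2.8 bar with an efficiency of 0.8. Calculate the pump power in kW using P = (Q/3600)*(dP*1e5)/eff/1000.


Q = 462 / 3600 = 0.128333 m^3/s
P = 0.128333 * (2.8 * 1e5) / 0.8 / 1000 = 44.92

44.92 kW


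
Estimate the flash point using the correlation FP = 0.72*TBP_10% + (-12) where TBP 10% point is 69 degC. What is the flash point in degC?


FP = 0.72 * 69 + (-12) = 37.68

37.68 degC


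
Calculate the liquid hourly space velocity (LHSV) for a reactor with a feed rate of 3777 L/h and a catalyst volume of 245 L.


LHSV = volumetric feed rate / catalyst volume
= 3777 L/h / 245 L
= 15.42 h^-1

15.42 h^-1


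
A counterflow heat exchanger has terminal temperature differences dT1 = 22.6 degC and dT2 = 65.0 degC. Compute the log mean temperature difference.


LMTD = (dT1 - dT2) / ln(dT1/dT2)
= (22.6 - 65.0) / ln(22.6 / 65.0) = -42.4 / -1.05644 = 40.13

40.13 degC


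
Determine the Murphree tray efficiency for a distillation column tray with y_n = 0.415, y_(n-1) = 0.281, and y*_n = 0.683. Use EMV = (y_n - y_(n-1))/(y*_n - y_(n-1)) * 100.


Murphree vapor efficiency: EMV = (y_n - y_(n-1)) / (y*_n - y_(n-1)) * 100
EMV = (0.415 - 0.281) / (0.683 - 0.281) * 100 = 0.134 / 0.402 * 100 = 33.33

33.33 %


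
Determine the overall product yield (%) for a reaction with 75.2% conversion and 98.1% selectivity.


Overall yield = conversion (%) * selectivity (%) / 100
Conversion = 75.2%, Selectivity = 98.1%
Y = 75.2 * 98.1 / 100
= 73.7712 %

73.7712 %


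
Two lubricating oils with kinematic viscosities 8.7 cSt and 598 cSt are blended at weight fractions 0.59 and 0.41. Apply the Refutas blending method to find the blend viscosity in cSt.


Refutas method: VBN_i = 14.534*ln(ln(visc_i + 0.8)) + 10.975, blended linearly by mass fraction; since VBN is linear in VBI_i = ln(ln(visc_i + 0.8)) and the fractions sum to 1, blend VBI directly: visc = exp(exp(VBI_blend)) - 0.8
VBI_1 = ln(ln(8.7 + 0.8)) = 0.811504
VBI_2 = ln(ln(598 + 0.8)) = 1.85551
VBI_blend = 0.59 * 0.811504 + 0.41 * 1.85551 = 1.23955
visc_blend = exp(exp(1.23955)) - 0.8 = 30.83

30.83 cSt


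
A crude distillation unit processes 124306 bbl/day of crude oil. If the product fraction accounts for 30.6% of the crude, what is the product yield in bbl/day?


Crude throughput = 124306 bbl/day
Fraction yield = 30.6%
yield = throughput * fraction / 100
yield = 124306 * 30.6 / 100 = 38037.636

38037.636 bbl/day


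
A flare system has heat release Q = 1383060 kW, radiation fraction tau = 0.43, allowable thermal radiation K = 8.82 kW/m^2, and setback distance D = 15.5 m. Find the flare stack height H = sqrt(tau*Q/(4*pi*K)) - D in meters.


tau*Q/(4*pi*K) = 0.43 * 1383060 / (4 * pi * 8.82) = 5365.76
sqrt(5365.76) = 73.2513
H = 73.2513 - 15.5 = 57.75

57.75 m


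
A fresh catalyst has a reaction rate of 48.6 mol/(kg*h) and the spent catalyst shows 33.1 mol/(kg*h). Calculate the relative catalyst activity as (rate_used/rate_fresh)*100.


Activity (%) = (rate_used / rate_fresh) * 100
rate_used = 33.1, rate_fresh = 48.6
= (33.1 / 48.6) * 100
= 0.6811 * 100 = 68.11

68.11 %


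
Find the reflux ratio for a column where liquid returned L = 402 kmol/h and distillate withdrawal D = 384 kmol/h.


Reflux ratio definition: R = L / D (liquid returned / distillate withdrawn)
L = 402 kmol/h, D = 384 kmol/h
R = 402 / 384 = 1.047

1.047


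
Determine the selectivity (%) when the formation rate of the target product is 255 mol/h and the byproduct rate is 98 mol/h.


Selectivity = desired / (desired + undesired) * 100
Total products = 255 + 98 = 353 mol/h
S = 255 / 353 * 100
= 0.7224 * 100
= 72.24 %

72.24 %


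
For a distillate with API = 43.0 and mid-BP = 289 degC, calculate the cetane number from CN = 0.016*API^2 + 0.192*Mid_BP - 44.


CN = 0.016 * 43.0^2 + 0.192 * 289 - 44
CN = 29.584 + 55.488 - 44 = 41.072

41.072


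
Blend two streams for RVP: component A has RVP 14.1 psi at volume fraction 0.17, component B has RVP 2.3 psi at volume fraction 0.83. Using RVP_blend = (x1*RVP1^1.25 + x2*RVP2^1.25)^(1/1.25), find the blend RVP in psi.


Chevron index: RVP_blend = (sum xi*RVPi^1.25)^(1/1.25)
RVP^1.25 terms: 0.17 * 14.1^1.25 + 0.83 * 2.3^1.25 = 6.99578
RVP_blend = 6.99578^(1/1.25) = 4.741

4.741 psi


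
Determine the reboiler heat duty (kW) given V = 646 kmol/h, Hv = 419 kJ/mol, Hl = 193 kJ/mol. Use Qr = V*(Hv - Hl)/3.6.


Qr = 646 * (419 - 193) / 3.6 = 646 * 226 / 3.6 = 40550

40550 kW


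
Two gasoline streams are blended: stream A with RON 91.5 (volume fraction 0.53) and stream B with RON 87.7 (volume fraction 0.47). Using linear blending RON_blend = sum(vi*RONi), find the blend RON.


Linear blending: RON_blend = sum(vi * RONi)
Contribution 1: 0.53 * 91.5 = 48.495
Contribution 2: 0.47 * 87.7 = 41.219
RON_blend = 48.495 + 41.219 = 89.714

89.714


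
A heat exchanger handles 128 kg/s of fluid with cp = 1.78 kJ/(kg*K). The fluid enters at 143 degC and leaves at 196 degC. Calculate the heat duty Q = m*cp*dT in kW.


Q = m_dot * cp * delta_T
delta_T = 196 - 143 = 53 K
Q = 128 * 1.78 * 53
= 227.84 * 53
= 12075.52 kW

12075.52 kW


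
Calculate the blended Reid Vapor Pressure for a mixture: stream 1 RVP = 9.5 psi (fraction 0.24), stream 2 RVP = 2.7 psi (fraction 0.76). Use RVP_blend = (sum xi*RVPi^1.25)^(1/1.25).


Chevron index: RVP_blend = (sum xi*RVPi^1.25)^(1/1.25)
RVP^1.25 terms: 0.24 * 9.5^1.25 + 0.76 * 2.7^1.25 = 6.6332
RVP_blend = 6.6332^(1/1.25) = 4.543

4.543 psi


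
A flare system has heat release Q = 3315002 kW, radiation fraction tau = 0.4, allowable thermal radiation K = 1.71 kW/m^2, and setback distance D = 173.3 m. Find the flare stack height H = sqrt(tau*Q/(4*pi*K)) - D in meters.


tau*Q/(4*pi*K) = 0.4 * 3315002 / (4 * pi * 1.71) = 61707.5
sqrt(61707.5) = 248.41
H = 248.41 - 173.3 = 75.11

75.11 m


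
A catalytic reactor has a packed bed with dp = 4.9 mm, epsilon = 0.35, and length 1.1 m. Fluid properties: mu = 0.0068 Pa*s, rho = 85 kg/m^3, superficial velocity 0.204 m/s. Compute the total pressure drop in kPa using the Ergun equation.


dp = 4.9 mm = 0.0049 m
Viscous term = 150*0.0068*0.204*(1-0.35)^2 / (0.0049^2*0.35^3) = 85400.6
Inertial term = 1.75*85*0.204^2*(1-0.35) / (0.0049*0.35^3) = 19152.7
dP/L = 85400.6 + 19152.7 = 104553 Pa/m
dP = 104553 * 1.1 / 1000 = 115.0 kPa

115.0 kPa


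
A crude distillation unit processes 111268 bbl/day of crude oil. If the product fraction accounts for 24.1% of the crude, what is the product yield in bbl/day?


Crude throughput = 111268 bbl/day
Fraction yield = 24.1%
yield = throughput * fraction / 100
yield = 111268 * 24.1 / 100 = 26815.588

26815.588 bbl/day


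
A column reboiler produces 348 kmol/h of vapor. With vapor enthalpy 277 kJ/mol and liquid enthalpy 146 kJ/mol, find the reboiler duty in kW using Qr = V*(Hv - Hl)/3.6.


Qr = 348 * (277 - 146) / 3.6 = 348 * 131 / 3.6 = 12660

12660 kW


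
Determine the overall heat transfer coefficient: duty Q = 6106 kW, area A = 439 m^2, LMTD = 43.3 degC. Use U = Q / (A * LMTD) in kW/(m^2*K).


From Q = U*A*LMTD, U = Q / (A * LMTD)
U = 6106 / (439 * 43.3) = 6106 / 19008.7 = 0.3212

0.3212 kW/(m^2*K)


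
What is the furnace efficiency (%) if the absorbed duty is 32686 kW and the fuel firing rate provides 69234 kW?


Furnace efficiency = Q_absorbed / Q_fuel * 100
= 32686 / 69234 * 100 = 47.21

47.21 %


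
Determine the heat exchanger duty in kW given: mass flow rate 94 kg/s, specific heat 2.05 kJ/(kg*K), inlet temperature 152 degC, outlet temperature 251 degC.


Q = m_dot * cp * delta_T
delta_T = 251 - 152 = 99 K
Q = 94 * 2.05 * 99
= 192.7 * 99
= 19077.3 kW

19077.3 kW


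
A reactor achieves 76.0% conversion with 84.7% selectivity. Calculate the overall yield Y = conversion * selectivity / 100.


Overall yield = conversion (%) * selectivity (%) / 100
Conversion = 76.0%, Selectivity = 84.7%
Y = 76.0 * 84.7 / 100
= 64.372 %

64.372 %


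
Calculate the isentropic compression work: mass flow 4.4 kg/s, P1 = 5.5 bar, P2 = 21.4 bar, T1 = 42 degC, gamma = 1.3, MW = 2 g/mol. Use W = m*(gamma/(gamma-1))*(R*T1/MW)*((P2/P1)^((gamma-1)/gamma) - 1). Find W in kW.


Isentropic work: W = m*(gamma/(gamma-1))*(R*T1/MW)*((P2/P1)^((gamma-1)/gamma) - 1)
T1 = 42 + 273.15 = 315.15 K
Pressure ratio = 21.4 / 5.5 = 3.89091
Exponent = (1.3 - 1)/1.3 = 0.230769
(P2/P1)^exp - 1 = 3.89091^0.230769 - 1 = 0.36825
W = 4.4 * 1.3 / 0.3 * 8.314 * 315.15 / 2 * 0.36825 = 9198

9198 kW


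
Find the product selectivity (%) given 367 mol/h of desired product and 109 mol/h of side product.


Selectivity = desired / (desired + undesired) * 100
Total products = 367 + 109 = 476 mol/h
S = 367 / 476 * 100
= 0.7710 * 100
= 77.10 %

77.10 %


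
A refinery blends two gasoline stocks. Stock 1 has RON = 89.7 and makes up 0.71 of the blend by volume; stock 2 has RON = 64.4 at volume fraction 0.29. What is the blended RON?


Linear blending: RON_blend = sum(vi * RONi)
Contribution 1: 0.71 * 89.7 = 63.687
Contribution 2: 0.29 * 64.4 = 18.676
RON_blend = 63.687 + 18.676 = 82.363

82.363


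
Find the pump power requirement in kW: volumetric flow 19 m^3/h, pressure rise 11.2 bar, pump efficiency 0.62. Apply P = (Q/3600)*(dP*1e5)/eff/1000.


Q = 19 / 3600 = 0.00527778 m^3/s
P = 0.00527778 * (11.2 * 1e5) / 0.62 / 1000 = 9.534

9.534 kW


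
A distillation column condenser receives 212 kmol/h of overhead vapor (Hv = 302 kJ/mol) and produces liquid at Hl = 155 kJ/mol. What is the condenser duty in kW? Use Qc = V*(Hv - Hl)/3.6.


Qc = 212 * (302 - 155) / 3.6 = 212 * 147 / 3.6 = 8657

8657 kW


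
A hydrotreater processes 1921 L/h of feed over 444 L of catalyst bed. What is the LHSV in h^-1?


LHSV = volumetric feed rate / catalyst volume
= 1921 L/h / 444 L
= 4.327 h^-1

4.327 h^-1


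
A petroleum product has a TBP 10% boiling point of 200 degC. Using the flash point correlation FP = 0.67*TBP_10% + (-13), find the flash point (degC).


FP = 0.67 * 200 + (-13) = 121

121 degC


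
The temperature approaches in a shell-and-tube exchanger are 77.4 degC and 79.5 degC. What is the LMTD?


LMTD = (dT1 - dT2) / ln(dT1/dT2)
= (77.4 - 79.5) / ln(77.4 / 79.5) = -2.1 / -0.0267702 = 78.45

78.45 degC


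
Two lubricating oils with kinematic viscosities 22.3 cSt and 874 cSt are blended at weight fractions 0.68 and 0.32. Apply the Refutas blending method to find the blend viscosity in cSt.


Refutas method: VBN_i = 14.534*ln(ln(visc_i + 0.8)) + 10.975, blended linearly by mass fraction; since VBN is linear in VBI_i = ln(ln(visc_i + 0.8)) and the fractions sum to 1, blend VBI directly: visc = exp(exp(VBI_blend)) - 0.8
VBI_1 = ln(ln(22.3 + 0.8)) = 1.14417
VBI_2 = ln(ln(874 + 0.8)) = 1.91309
VBI_blend = 0.68 * 1.14417 + 0.32 * 1.91309 = 1.39022
visc_blend = exp(exp(1.39022)) - 0.8 = 54.66

54.66 cSt


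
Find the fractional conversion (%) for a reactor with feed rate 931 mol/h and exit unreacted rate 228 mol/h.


X = (F_in - F_out) / F_in * 100
Moles reacted = 931 - 228 = 703
X = 703 / 931 * 100
= 0.7551 * 100
= 75.51 %

75.51 %


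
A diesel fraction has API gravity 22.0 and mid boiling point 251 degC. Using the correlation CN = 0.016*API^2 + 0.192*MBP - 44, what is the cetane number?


CN = 0.016 * 22.0^2 + 0.192 * 251 - 44
CN = 7.744 + 48.192 - 44 = 11.936

11.936


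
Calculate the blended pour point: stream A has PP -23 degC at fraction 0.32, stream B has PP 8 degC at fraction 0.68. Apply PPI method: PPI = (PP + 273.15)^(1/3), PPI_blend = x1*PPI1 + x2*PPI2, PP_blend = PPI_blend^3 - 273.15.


PPI_1 = (-23 + 273.15)^(1/3) = 6.300865
PPI_2 = (8 + 273.15)^(1/3) = 6.551077
PPI_blend = 0.32 * 6.300865 + 0.68 * 6.551077 = 6.471009
PP_blend = 6.471009^3 - 273.15 = 270.9668 - 273.15 = -2.18

-2.18 degC


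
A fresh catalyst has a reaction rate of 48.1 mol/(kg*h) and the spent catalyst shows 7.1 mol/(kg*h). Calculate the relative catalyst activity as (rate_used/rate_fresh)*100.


Activity (%) = (rate_used / rate_fresh) * 100
rate_used = 7.1, rate_fresh = 48.1
= (7.1 / 48.1) * 100
= 0.1476 * 100 = 14.76

14.76 %


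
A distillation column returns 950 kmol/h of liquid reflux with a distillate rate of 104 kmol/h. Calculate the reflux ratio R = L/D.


Reflux ratio definition: R = L / D (liquid returned / distillate withdrawn)
L = 950 kmol/h, D = 104 kmol/h
R = 950 / 104 = 9.135

9.135


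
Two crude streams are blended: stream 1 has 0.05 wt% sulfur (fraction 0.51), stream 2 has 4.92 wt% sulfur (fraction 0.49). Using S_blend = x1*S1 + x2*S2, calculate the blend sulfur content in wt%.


Linear sulfur blending: S_blend = x1*S1 + x2*S2
Contribution 1: 0.51 * 0.05 = 0.0255 wt%
Contribution 2: 0.49 * 4.92 = 2.4108 wt%
S_blend = 0.0255 + 2.4108 = 2.4363

2.4363 wt%


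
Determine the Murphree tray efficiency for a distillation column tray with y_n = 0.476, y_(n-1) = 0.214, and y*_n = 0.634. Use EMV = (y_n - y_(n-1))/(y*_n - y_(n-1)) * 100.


Murphree vapor efficiency: EMV = (y_n - y_(n-1)) / (y*_n - y_(n-1)) * 100
EMV = (0.476 - 0.214) / (0.634 - 0.214) * 100 = 0.262 / 0.42 * 100 = 62.38

62.38 %


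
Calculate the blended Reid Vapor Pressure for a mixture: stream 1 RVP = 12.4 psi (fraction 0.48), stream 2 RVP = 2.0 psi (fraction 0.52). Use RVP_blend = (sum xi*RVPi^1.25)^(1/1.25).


Chevron index: RVP_blend = (sum xi*RVPi^1.25)^(1/1.25)
RVP^1.25 terms: 0.48 * 12.4^1.25 + 0.52 * 2.0^1.25 = 12.4059
RVP_blend = 12.4059^(1/1.25) = 7.497

7.497 psi


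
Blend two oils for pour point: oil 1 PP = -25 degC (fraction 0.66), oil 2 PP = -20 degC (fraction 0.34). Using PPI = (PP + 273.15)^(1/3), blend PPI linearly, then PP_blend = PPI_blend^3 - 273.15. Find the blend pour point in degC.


PPI_1 = (-25 + 273.15)^(1/3) = 6.284028
PPI_2 = (-20 + 273.15)^(1/3) = 6.325953
PPI_blend = 0.66 * 6.284028 + 0.34 * 6.325953 = 6.298283
PP_blend = 6.298283^3 - 273.15 = 249.8426 - 273.15 = -23.31

-23.31 degC


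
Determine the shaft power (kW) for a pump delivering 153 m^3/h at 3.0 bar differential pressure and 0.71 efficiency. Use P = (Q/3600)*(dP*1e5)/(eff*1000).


Q = 153 / 3600 = 0.0425 m^3/s
P = 0.0425 * (3.0 * 1e5) / 0.71 / 1000 = 17.96

17.96 kW


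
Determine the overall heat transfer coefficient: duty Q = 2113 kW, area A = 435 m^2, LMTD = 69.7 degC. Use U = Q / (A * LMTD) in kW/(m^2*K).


From Q = U*A*LMTD, U = Q / (A * LMTD)
U = 2113 / (435 * 69.7) = 2113 / 30319.5 = 0.06969

0.06969 kW/(m^2*K)


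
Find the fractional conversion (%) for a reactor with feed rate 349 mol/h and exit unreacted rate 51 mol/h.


X = (F_in - F_out) / F_in * 100
Moles reacted = 349 - 51 = 298
X = 298 / 349 * 100
= 0.8539 * 100
= 85.39 %

85.39 %


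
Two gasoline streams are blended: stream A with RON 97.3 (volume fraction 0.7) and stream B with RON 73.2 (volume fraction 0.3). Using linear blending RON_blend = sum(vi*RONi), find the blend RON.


Linear blending: RON_blend = sum(vi * RONi)
Contribution 1: 0.7 * 97.3 = 68.11
Contribution 2: 0.3 * 73.2 = 21.96
RON_blend = 68.11 + 21.96 = 90.07

90.07


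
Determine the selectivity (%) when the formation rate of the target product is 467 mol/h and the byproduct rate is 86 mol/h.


Selectivity = desired / (desired + undesired) * 100
Total products = 467 + 86 = 553 mol/h
S = 467 / 553 * 100
= 0.8445 * 100
= 84.45 %

84.45 %
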